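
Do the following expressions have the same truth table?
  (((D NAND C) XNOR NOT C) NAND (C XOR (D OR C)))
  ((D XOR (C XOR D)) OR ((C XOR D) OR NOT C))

No. Counterexample: with D=1, C=0, Expression 1 = 0 but Expression 2 = 1.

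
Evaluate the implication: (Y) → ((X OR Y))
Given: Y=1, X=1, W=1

Antecedent (Y) = 1; consequent ((X OR Y)) = 1.
1 → 1 = 1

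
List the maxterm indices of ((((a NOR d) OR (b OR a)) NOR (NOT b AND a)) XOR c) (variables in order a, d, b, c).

ΠM(0, 2, 5, 6, 8, 10, 12, 14) = (a OR d OR b OR c) AND (a OR d OR NOT b OR c) AND (a OR NOT d OR b OR NOT c) AND (a OR NOT d OR NOT b OR c) AND (NOT a OR d OR b OR c) AND (NOT a OR d OR NOT b OR c) AND (NOT a OR NOT d OR b OR c) AND (NOT a OR NOT d OR NOT b OR c)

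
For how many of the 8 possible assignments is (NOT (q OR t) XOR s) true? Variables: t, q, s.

Satisfying assignments: (0,0,0), (0,1,1), (1,0,1), (1,1,1)
Count: 4 out of 8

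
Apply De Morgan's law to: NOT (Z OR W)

NOT Z AND NOT W
De Morgan's: NOT(OR of terms) = AND of negations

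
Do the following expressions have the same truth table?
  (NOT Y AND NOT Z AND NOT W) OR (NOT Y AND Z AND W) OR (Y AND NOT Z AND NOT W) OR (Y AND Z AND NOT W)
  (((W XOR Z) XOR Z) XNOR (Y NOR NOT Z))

Yes, they are equivalent — the two output columns agree on all 8 assignments:
Y | Z | W | Expression 1 | Expression 2
---------------------------------------
0 | 0 | 0 | 1 | 1
0 | 0 | 1 | 0 | 0
0 | 1 | 0 | 0 | 0
0 | 1 | 1 | 1 | 1
1 | 0 | 0 | 1 | 1
1 | 0 | 1 | 0 | 0
1 | 1 | 0 | 1 | 1
1 | 1 | 1 | 0 | 0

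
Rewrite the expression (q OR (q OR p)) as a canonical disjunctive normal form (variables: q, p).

(NOT q AND p) OR (q AND NOT p) OR (q AND p)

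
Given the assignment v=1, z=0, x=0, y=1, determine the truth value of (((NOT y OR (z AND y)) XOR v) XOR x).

Substituting: (((NOT 1 OR (0 AND 1)) XOR 1) XOR 0)
= 1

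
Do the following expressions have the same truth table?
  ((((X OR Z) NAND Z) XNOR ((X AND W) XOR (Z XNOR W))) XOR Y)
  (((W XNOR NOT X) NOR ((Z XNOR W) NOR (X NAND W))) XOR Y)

No. Counterexample: with W=0, Z=0, Y=0, X=1, Expression 1 = 1 but Expression 2 = 0.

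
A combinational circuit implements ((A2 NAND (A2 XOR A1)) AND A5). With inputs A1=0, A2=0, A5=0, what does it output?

Substituting: ((0 NAND (0 XOR 0)) AND 0)
= 0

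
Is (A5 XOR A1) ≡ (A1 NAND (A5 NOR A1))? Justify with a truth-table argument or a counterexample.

No. Counterexample: with A1=0, A5=0, Expression 1 = 0 but Expression 2 = 1.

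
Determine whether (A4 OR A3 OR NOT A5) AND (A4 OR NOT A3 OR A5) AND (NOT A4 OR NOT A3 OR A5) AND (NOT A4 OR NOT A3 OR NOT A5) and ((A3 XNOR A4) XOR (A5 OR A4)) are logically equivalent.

Yes, they are equivalent — the two output columns agree on all 8 assignments:
A4 | A3 | A5 | Expression 1 | Expression 2
------------------------------------------
0 | 0 | 0 | 1 | 1
0 | 0 | 1 | 0 | 0
0 | 1 | 0 | 0 | 0
0 | 1 | 1 | 1 | 1
1 | 0 | 0 | 1 | 1
1 | 0 | 1 | 1 | 1
1 | 1 | 0 | 0 | 0
1 | 1 | 1 | 0 | 0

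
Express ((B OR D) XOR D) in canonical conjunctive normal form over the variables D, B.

(D OR B) AND (NOT D OR B) AND (NOT D OR NOT B)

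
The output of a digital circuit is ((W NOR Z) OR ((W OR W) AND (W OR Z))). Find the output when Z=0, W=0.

Substituting: ((0 NOR 0) OR ((0 OR 0) AND (0 OR 0)))
= 1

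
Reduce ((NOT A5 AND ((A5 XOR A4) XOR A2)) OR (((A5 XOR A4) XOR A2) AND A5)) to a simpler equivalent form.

By distribution ((E AND v) OR (E AND NOT v) = E):
= ((A5 XOR A4) XOR A2)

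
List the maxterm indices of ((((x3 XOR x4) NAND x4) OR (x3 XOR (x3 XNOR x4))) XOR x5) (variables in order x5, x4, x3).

ΠM(2, 4, 5, 7) = (x5 OR NOT x4 OR x3) AND (NOT x5 OR x4 OR x3) AND (NOT x5 OR x4 OR NOT x3) AND (NOT x5 OR NOT x4 OR NOT x3)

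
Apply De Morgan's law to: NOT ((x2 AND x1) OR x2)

NOT (x2 AND x1) AND NOT x2
De Morgan's: NOT(OR of terms) = AND of negations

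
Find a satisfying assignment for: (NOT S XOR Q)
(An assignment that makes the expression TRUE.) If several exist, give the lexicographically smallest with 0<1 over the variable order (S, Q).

S=0, Q=0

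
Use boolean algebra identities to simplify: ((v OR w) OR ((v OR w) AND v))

By absorption (E OR (E AND v) = E):
= (v OR w)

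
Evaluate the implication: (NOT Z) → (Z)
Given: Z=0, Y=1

Antecedent (NOT Z) = 1; consequent (Z) = 0.
1 → 0 = 0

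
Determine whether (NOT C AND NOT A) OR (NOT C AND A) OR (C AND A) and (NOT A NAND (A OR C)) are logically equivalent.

Yes, they are equivalent — the two output columns agree on all 4 assignments:
C | A | Expression 1 | Expression 2
-----------------------------------
0 | 0 | 1 | 1
0 | 1 | 1 | 1
1 | 0 | 0 | 0
1 | 1 | 1 | 1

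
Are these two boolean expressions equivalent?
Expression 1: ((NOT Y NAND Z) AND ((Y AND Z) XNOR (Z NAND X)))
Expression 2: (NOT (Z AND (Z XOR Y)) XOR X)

No. Counterexample: with Y=0, X=0, Z=0, Expression 1 = 0 but Expression 2 = 1.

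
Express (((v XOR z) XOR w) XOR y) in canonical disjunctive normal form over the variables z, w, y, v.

(NOT z AND NOT w AND NOT y AND v) OR (NOT z AND NOT w AND y AND NOT v) OR (NOT z AND w AND NOT y AND NOT v) OR (NOT z AND w AND y AND v) OR (z AND NOT w AND NOT y AND NOT v) OR (z AND NOT w AND y AND v) OR (z AND w AND NOT y AND v) OR (z AND w AND y AND NOT v)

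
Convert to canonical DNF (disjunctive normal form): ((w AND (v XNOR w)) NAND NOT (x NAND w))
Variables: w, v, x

(NOT w AND NOT v AND NOT x) OR (NOT w AND NOT v AND x) OR (NOT w AND v AND NOT x) OR (NOT w AND v AND x) OR (w AND NOT v AND NOT x) OR (w AND NOT v AND x) OR (w AND v AND NOT x)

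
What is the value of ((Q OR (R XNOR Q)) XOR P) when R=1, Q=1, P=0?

Substituting: ((1 OR (1 XNOR 1)) XOR 0)
= 1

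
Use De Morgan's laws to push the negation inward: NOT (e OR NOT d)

NOT e AND d
De Morgan's: NOT(OR of terms) = AND of negations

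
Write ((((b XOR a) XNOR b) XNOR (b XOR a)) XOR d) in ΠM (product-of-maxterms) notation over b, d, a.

ΠM(0, 1, 6, 7) = (b OR d OR a) AND (b OR d OR NOT a) AND (NOT b OR NOT d OR a) AND (NOT b OR NOT d OR NOT a)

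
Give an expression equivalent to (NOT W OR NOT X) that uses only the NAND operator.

(((W NAND W) NAND (W NAND W)) NAND ((X NAND X) NAND (X NAND X)))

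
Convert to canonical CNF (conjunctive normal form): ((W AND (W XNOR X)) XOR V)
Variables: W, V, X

(W OR V OR X) AND (W OR V OR NOT X) AND (NOT W OR V OR X) AND (NOT W OR NOT V OR NOT X)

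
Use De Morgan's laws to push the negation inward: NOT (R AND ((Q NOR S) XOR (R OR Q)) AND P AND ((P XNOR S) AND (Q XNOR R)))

NOT R OR NOT ((Q NOR S) XOR (R OR Q)) OR NOT P OR NOT ((P XNOR S) AND (Q XNOR R))
De Morgan's: NOT(AND of terms) = OR of negations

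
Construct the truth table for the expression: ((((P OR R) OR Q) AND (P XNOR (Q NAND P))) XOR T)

P | R | T | Q | Output
----------------------
0 | 0 | 0 | 0 | 0
0 | 0 | 0 | 1 | 0
0 | 0 | 1 | 0 | 1
0 | 0 | 1 | 1 | 1
0 | 1 | 0 | 0 | 0
0 | 1 | 0 | 1 | 0
0 | 1 | 1 | 0 | 1
0 | 1 | 1 | 1 | 1
1 | 0 | 0 | 0 | 1
1 | 0 | 0 | 1 | 0
1 | 0 | 1 | 0 | 0
1 | 0 | 1 | 1 | 1
1 | 1 | 0 | 0 | 1
1 | 1 | 0 | 1 | 0
1 | 1 | 1 | 0 | 0
1 | 1 | 1 | 1 | 1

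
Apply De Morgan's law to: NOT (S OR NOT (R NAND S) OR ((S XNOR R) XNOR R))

NOT S AND (R NAND S) AND NOT ((S XNOR R) XNOR R)
De Morgan's: NOT(OR of terms) = AND of negations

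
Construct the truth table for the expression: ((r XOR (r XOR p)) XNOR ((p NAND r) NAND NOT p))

r | p | Output
--------------
0 | 0 | 1
0 | 1 | 1
1 | 0 | 1
1 | 1 | 1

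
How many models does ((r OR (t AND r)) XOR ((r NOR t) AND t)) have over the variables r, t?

Satisfying assignments: (1,0), (1,1)
Count: 2 out of 4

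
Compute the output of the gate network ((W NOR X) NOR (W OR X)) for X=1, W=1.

Substituting: ((1 NOR 1) NOR (1 OR 1))
= 0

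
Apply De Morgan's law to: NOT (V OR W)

NOT V AND NOT W
De Morgan's: NOT(OR of terms) = AND of negations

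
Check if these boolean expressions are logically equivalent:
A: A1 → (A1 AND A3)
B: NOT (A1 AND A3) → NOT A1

Yes, Contrapositive is always equivalent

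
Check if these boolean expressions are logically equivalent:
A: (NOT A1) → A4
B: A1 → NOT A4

No, Inverse is not equivalent to original (counterexample: A1=0, A4=0)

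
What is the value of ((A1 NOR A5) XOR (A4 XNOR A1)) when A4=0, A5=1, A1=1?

Substituting: ((1 NOR 1) XOR (0 XNOR 1))
= 0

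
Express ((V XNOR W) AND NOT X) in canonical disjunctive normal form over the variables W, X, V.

(NOT W AND NOT X AND NOT V) OR (W AND NOT X AND V)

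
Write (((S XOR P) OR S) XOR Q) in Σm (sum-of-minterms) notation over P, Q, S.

Σm(1, 2, 4, 5) = (NOT P AND NOT Q AND S) OR (NOT P AND Q AND NOT S) OR (P AND NOT Q AND NOT S) OR (P AND NOT Q AND S)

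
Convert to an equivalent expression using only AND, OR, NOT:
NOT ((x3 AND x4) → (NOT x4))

(x3 AND x4) AND x4
(Negated implication: NOT(A → B) = A AND NOT B)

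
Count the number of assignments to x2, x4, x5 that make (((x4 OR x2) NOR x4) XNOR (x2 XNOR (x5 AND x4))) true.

Satisfying assignments: (0,0,0), (0,0,1), (0,1,1), (1,0,0), (1,0,1), (1,1,0)
Count: 6 out of 8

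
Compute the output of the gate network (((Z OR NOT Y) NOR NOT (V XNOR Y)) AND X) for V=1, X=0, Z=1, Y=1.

Substituting: (((1 OR NOT 1) NOR NOT (1 XNOR 1)) AND 0)
= 0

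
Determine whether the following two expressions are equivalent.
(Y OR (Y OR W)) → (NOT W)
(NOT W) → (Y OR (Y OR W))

No, Converse is not equivalent to original (counterexample: W=0, Y=0)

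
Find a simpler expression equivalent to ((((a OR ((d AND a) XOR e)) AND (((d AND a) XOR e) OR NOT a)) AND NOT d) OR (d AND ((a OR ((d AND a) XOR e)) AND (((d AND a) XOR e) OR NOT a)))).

By distribution ((E AND v) OR (E AND NOT v) = E) then distribution ((E OR v) AND (E OR NOT v) = E):
= ((d AND a) XOR e)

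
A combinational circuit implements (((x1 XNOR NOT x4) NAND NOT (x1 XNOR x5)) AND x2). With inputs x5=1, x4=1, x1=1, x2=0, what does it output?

Substituting: (((1 XNOR NOT 1) NAND NOT (1 XNOR 1)) AND 0)
= 0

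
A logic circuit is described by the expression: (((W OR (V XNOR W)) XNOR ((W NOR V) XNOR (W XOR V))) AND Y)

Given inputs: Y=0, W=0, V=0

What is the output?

Substituting: (((0 OR (0 XNOR 0)) XNOR ((0 NOR 0) XNOR (0 XOR 0))) AND 0)
= 0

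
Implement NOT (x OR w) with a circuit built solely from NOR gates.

(((x NOR w) NOR (x NOR w)) NOR ((x NOR w) NOR (x NOR w)))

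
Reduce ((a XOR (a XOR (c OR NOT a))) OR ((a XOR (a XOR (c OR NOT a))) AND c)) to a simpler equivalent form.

By absorption (E OR (E AND v) = E) then XOR self-cancellation ((E XOR v) XOR v = E):
= (c OR NOT a)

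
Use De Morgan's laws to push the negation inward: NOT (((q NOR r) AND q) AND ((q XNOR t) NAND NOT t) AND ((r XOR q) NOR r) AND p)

NOT ((q NOR r) AND q) OR NOT ((q XNOR t) NAND NOT t) OR NOT ((r XOR q) NOR r) OR NOT p
De Morgan's: NOT(AND of terms) = OR of negations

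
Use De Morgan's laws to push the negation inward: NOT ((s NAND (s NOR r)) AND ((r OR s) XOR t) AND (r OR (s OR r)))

NOT (s NAND (s NOR r)) OR NOT ((r OR s) XOR t) OR NOT (r OR (s OR r))
De Morgan's: NOT(AND of terms) = OR of negations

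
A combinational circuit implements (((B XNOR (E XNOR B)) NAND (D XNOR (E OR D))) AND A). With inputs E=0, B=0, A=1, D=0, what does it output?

Substituting: (((0 XNOR (0 XNOR 0)) NAND (0 XNOR (0 OR 0))) AND 1)
= 1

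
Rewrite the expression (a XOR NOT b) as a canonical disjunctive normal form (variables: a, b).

(NOT a AND NOT b) OR (a AND b)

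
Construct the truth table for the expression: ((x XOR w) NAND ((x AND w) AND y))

x | y | w | Output
------------------
0 | 0 | 0 | 1
0 | 0 | 1 | 1
0 | 1 | 0 | 1
0 | 1 | 1 | 1
1 | 0 | 0 | 1
1 | 0 | 1 | 1
1 | 1 | 0 | 1
1 | 1 | 1 | 1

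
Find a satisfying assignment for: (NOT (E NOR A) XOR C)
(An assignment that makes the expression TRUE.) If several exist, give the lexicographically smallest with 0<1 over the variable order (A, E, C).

A=0, E=0, C=1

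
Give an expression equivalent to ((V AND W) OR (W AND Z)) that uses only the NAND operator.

((((V NAND W) NAND (V NAND W)) NAND ((V NAND W) NAND (V NAND W))) NAND (((W NAND Z) NAND (W NAND Z)) NAND ((W NAND Z) NAND (W NAND Z))))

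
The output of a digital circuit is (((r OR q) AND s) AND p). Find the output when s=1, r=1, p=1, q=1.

Substituting: (((1 OR 1) AND 1) AND 1)
= 1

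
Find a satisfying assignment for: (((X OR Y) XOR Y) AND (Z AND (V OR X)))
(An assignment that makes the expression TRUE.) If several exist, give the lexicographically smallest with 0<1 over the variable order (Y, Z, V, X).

Y=0, Z=1, V=0, X=1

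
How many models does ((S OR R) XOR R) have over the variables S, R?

Satisfying assignments: (1,0)
Count: 1 out of 4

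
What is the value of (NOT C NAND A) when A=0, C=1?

Substituting: (NOT 1 NAND 0)
= 1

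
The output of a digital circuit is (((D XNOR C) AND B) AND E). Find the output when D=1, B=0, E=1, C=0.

Substituting: (((1 XNOR 0) AND 0) AND 1)
= 0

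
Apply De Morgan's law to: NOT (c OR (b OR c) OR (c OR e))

NOT c AND NOT (b OR c) AND NOT (c OR e)
De Morgan's: NOT(OR of terms) = AND of negations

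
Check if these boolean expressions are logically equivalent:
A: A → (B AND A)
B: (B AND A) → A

No, Converse is not equivalent to original (counterexample: D=0, B=0, A=1)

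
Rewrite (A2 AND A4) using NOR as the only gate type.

((A2 NOR A2) NOR (A4 NOR A4))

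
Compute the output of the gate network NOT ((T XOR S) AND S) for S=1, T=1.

Substituting: NOT ((1 XOR 1) AND 1)
= 1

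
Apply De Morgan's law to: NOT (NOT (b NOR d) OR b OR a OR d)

(b NOR d) AND NOT b AND NOT a AND NOT d
De Morgan's: NOT(OR of terms) = AND of negations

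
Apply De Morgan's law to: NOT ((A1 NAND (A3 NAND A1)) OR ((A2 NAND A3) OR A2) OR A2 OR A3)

NOT (A1 NAND (A3 NAND A1)) AND NOT ((A2 NAND A3) OR A2) AND NOT A2 AND NOT A3
De Morgan's: NOT(OR of terms) = AND of negations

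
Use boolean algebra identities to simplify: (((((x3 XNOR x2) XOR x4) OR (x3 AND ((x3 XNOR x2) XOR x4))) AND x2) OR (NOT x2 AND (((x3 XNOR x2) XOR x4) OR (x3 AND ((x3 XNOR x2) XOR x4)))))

By distribution ((E AND v) OR (E AND NOT v) = E) then absorption (E OR (E AND v) = E):
= ((x3 XNOR x2) XOR x4)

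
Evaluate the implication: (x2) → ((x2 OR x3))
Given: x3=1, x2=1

Antecedent (x2) = 1; consequent ((x2 OR x3)) = 1.
1 → 1 = 1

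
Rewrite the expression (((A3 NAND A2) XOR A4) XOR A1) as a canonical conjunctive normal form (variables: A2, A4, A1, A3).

(A2 OR A4 OR NOT A1 OR A3) AND (A2 OR A4 OR NOT A1 OR NOT A3) AND (A2 OR NOT A4 OR A1 OR A3) AND (A2 OR NOT A4 OR A1 OR NOT A3) AND (NOT A2 OR A4 OR A1 OR NOT A3) AND (NOT A2 OR A4 OR NOT A1 OR A3) AND (NOT A2 OR NOT A4 OR A1 OR A3) AND (NOT A2 OR NOT A4 OR NOT A1 OR NOT A3)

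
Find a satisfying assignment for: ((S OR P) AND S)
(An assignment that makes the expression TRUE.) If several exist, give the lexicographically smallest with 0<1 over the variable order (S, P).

S=1, P=0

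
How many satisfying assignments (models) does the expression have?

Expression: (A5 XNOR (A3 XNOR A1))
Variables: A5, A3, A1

Satisfying assignments: (0,0,1), (0,1,0), (1,0,0), (1,1,1)
Count: 4 out of 8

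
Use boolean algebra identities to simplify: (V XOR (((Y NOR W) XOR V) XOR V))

By XOR self-cancellation ((E XOR v) XOR v = E):
= ((Y NOR W) XOR V)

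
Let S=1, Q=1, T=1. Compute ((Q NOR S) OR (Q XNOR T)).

Substituting: ((1 NOR 1) OR (1 XNOR 1))
= 1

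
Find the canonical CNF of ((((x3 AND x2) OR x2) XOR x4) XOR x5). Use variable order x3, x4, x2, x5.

(x3 OR x4 OR x2 OR x5) AND (x3 OR x4 OR NOT x2 OR NOT x5) AND (x3 OR NOT x4 OR x2 OR NOT x5) AND (x3 OR NOT x4 OR NOT x2 OR x5) AND (NOT x3 OR x4 OR x2 OR x5) AND (NOT x3 OR x4 OR NOT x2 OR NOT x5) AND (NOT x3 OR NOT x4 OR x2 OR NOT x5) AND (NOT x3 OR NOT x4 OR NOT x2 OR x5)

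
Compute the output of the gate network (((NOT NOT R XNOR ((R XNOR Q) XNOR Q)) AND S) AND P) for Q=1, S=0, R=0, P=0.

Substituting: (((NOT NOT 0 XNOR ((0 XNOR 1) XNOR 1)) AND 0) AND 0)
= 0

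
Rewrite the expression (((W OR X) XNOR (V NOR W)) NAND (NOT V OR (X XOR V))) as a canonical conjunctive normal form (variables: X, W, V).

(X OR W OR NOT V) AND (NOT X OR W OR V)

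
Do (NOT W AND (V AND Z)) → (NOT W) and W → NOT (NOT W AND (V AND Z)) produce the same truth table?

Yes, Contrapositive is always equivalent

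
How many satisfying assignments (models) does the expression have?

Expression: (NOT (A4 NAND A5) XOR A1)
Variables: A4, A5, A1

Satisfying assignments: (0,0,1), (0,1,1), (1,0,1), (1,1,0)
Count: 4 out of 8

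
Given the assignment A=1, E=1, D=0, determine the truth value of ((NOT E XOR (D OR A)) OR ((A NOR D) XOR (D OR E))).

Substituting: ((NOT 1 XOR (0 OR 1)) OR ((1 NOR 0) XOR (0 OR 1)))
= 1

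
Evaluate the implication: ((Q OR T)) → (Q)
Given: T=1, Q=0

Antecedent ((Q OR T)) = 1; consequent (Q) = 0.
1 → 0 = 0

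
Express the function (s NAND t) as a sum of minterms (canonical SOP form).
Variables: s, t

Σm(0, 1, 2) = (NOT s AND NOT t) OR (NOT s AND t) OR (s AND NOT t)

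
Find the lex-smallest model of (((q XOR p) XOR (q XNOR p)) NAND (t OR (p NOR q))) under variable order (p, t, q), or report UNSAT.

p=0, t=0, q=1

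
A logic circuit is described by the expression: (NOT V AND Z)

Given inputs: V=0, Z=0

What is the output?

Substituting: (NOT 0 AND 0)
= 0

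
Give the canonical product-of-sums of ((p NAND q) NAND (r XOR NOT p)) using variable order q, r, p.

ΠM(0, 3, 4) = (q OR r OR p) AND (q OR NOT r OR NOT p) AND (NOT q OR r OR p)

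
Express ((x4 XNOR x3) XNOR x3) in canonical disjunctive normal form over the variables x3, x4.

(NOT x3 AND x4) OR (x3 AND x4)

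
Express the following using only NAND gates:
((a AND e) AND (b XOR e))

((((a NAND e) NAND (a NAND e)) NAND ((b NAND (b NAND e)) NAND (e NAND (b NAND e)))) NAND (((a NAND e) NAND (a NAND e)) NAND ((b NAND (b NAND e)) NAND (e NAND (b NAND e)))))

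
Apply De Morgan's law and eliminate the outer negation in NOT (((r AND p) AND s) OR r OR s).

NOT ((r AND p) AND s) AND NOT r AND NOT s
De Morgan's: NOT(OR of terms) = AND of negations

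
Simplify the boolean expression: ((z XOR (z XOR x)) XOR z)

By XOR self-cancellation ((E XOR v) XOR v = E):
= (z XOR x)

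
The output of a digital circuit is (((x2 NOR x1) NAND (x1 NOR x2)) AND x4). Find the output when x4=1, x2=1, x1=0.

Substituting: (((1 NOR 0) NAND (0 NOR 1)) AND 1)
= 1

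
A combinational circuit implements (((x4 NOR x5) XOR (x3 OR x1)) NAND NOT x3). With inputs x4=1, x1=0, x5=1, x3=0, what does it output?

Substituting: (((1 NOR 1) XOR (0 OR 0)) NAND NOT 0)
= 1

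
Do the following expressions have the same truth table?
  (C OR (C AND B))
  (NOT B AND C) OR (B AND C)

Yes, they are equivalent — the two output columns agree on all 4 assignments:
B | C | Expression 1 | Expression 2
-----------------------------------
0 | 0 | 0 | 0
0 | 1 | 1 | 1
1 | 0 | 0 | 0
1 | 1 | 1 | 1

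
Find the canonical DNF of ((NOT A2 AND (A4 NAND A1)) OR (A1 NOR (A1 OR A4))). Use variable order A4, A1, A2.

(NOT A4 AND NOT A1 AND NOT A2) OR (NOT A4 AND NOT A1 AND A2) OR (NOT A4 AND A1 AND NOT A2) OR (A4 AND NOT A1 AND NOT A2)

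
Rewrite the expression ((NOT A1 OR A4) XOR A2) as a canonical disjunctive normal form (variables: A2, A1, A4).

(NOT A2 AND NOT A1 AND NOT A4) OR (NOT A2 AND NOT A1 AND A4) OR (NOT A2 AND A1 AND A4) OR (A2 AND A1 AND NOT A4)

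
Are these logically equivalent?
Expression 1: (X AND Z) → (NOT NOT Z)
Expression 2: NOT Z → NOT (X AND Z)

Yes, Contrapositive is always equivalent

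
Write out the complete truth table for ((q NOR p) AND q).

p | q | Output
--------------
0 | 0 | 0
0 | 1 | 0
1 | 0 | 0
1 | 1 | 0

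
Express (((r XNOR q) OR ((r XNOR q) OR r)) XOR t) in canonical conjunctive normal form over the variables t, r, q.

(t OR r OR NOT q) AND (NOT t OR r OR q) AND (NOT t OR NOT r OR q) AND (NOT t OR NOT r OR NOT q)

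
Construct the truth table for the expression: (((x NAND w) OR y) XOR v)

x | y | w | v | Output
----------------------
0 | 0 | 0 | 0 | 1
0 | 0 | 0 | 1 | 0
0 | 0 | 1 | 0 | 1
0 | 0 | 1 | 1 | 0
0 | 1 | 0 | 0 | 1
0 | 1 | 0 | 1 | 0
0 | 1 | 1 | 0 | 1
0 | 1 | 1 | 1 | 0
1 | 0 | 0 | 0 | 1
1 | 0 | 0 | 1 | 0
1 | 0 | 1 | 0 | 0
1 | 0 | 1 | 1 | 1
1 | 1 | 0 | 0 | 1
1 | 1 | 0 | 1 | 0
1 | 1 | 1 | 0 | 1
1 | 1 | 1 | 1 | 0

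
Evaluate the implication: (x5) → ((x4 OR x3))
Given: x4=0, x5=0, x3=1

Antecedent (x5) = 0; consequent ((x4 OR x3)) = 1.
0 → 1 = 1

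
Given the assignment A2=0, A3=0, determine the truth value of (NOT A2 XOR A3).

Substituting: (NOT 0 XOR 0)
= 1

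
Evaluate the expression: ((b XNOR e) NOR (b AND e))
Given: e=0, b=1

Substituting: ((1 XNOR 0) NOR (1 AND 0))
= 1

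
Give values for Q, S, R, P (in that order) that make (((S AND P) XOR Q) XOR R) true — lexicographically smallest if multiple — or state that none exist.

Q=0, S=0, R=1, P=0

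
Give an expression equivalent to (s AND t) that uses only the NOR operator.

((s NOR s) NOR (t NOR t))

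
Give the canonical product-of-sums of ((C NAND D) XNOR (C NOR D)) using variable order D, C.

ΠM(1, 2) = (D OR NOT C) AND (NOT D OR C)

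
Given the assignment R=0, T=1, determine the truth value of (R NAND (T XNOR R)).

Substituting: (0 NAND (1 XNOR 0))
= 1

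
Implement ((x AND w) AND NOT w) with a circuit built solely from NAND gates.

((((x NAND w) NAND (x NAND w)) NAND (w NAND w)) NAND (((x NAND w) NAND (x NAND w)) NAND (w NAND w)))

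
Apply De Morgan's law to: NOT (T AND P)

NOT T OR NOT P
De Morgan's: NOT(AND of terms) = OR of negations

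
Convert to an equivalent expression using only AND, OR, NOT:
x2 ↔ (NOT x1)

(x2 AND (NOT x1)) OR (NOT x2 AND x1)
(Biconditional = both true or both false)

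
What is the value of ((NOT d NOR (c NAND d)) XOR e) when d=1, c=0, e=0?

Substituting: ((NOT 1 NOR (0 NAND 1)) XOR 0)
= 0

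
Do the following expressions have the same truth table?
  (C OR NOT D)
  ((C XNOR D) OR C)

Yes, they are equivalent — the two output columns agree on all 4 assignments:
C | D | Expression 1 | Expression 2
-----------------------------------
0 | 0 | 1 | 1
0 | 1 | 0 | 0
1 | 0 | 1 | 1
1 | 1 | 1 | 1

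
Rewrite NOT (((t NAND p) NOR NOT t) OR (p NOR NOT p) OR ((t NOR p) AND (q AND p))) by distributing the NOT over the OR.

NOT ((t NAND p) NOR NOT t) AND NOT (p NOR NOT p) AND NOT ((t NOR p) AND (q AND p))
De Morgan's: NOT(OR of terms) = AND of negations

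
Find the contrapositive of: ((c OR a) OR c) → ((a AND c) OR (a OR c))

Contrapositive: NOT ((a AND c) OR (a OR c)) → NOT ((c OR a) OR c)
Note: A statement and its contrapositive are logically equivalent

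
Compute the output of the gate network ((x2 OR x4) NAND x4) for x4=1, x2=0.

Substituting: ((0 OR 1) NAND 1)
= 0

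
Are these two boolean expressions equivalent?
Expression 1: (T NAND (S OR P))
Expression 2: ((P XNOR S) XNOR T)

No. Counterexample: with P=0, T=0, S=0, Expression 1 = 1 but Expression 2 = 0.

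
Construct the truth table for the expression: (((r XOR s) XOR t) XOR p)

r | s | t | p | Output
----------------------
0 | 0 | 0 | 0 | 0
0 | 0 | 0 | 1 | 1
0 | 0 | 1 | 0 | 1
0 | 0 | 1 | 1 | 0
0 | 1 | 0 | 0 | 1
0 | 1 | 0 | 1 | 0
0 | 1 | 1 | 0 | 0
0 | 1 | 1 | 1 | 1
1 | 0 | 0 | 0 | 1
1 | 0 | 0 | 1 | 0
1 | 0 | 1 | 0 | 0
1 | 0 | 1 | 1 | 1
1 | 1 | 0 | 0 | 0
1 | 1 | 0 | 1 | 1
1 | 1 | 1 | 0 | 1
1 | 1 | 1 | 1 | 0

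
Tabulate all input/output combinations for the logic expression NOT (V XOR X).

X | V | Output
--------------
0 | 0 | 1
0 | 1 | 0
1 | 0 | 0
1 | 1 | 1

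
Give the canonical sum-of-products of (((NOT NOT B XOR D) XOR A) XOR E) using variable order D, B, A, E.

Σm(1, 2, 4, 7, 8, 11, 13, 14) = (NOT D AND NOT B AND NOT A AND E) OR (NOT D AND NOT B AND A AND NOT E) OR (NOT D AND B AND NOT A AND NOT E) OR (NOT D AND B AND A AND E) OR (D AND NOT B AND NOT A AND NOT E) OR (D AND NOT B AND A AND E) OR (D AND B AND NOT A AND E) OR (D AND B AND A AND NOT E)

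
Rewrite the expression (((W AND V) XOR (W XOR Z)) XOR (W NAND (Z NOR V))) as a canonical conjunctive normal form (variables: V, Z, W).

(V OR NOT Z OR W) AND (NOT V OR NOT Z OR W) AND (NOT V OR NOT Z OR NOT W)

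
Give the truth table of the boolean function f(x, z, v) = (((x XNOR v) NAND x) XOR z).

x | z | v | Output
------------------
0 | 0 | 0 | 1
0 | 0 | 1 | 1
0 | 1 | 0 | 0
0 | 1 | 1 | 0
1 | 0 | 0 | 1
1 | 0 | 1 | 0
1 | 1 | 0 | 0
1 | 1 | 1 | 1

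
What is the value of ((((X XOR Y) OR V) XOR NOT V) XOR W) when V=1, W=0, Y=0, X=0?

Substituting: ((((0 XOR 0) OR 1) XOR NOT 1) XOR 0)
= 1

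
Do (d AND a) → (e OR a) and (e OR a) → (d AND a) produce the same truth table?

No, Converse is not equivalent to original (counterexample: e=0, a=1, d=0)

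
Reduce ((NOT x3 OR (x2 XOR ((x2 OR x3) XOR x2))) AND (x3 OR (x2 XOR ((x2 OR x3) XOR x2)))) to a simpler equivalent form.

By distribution ((E OR v) AND (E OR NOT v) = E) then XOR self-cancellation ((E XOR v) XOR v = E):
= (x2 OR x3)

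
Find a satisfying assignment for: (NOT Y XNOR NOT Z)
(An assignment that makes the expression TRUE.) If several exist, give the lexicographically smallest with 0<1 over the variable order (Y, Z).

Y=0, Z=0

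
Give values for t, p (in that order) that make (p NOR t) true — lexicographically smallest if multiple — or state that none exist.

t=0, p=0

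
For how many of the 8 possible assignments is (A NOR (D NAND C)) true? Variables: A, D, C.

Satisfying assignments: (0,1,1)
Count: 1 out of 8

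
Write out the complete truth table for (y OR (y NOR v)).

v | y | Output
--------------
0 | 0 | 1
0 | 1 | 1
1 | 0 | 0
1 | 1 | 1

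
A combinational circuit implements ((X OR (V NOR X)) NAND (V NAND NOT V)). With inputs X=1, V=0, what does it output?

Substituting: ((1 OR (0 NOR 1)) NAND (0 NAND NOT 0))
= 0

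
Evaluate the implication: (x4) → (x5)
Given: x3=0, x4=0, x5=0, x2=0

Antecedent (x4) = 0; consequent (x5) = 0.
0 → 0 = 1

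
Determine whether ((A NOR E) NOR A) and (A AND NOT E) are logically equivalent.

No. Counterexample: with A=0, E=1, Expression 1 = 1 but Expression 2 = 0.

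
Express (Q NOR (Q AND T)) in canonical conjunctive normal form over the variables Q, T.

(NOT Q OR T) AND (NOT Q OR NOT T)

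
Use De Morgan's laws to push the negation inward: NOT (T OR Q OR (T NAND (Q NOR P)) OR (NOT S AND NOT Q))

NOT T AND NOT Q AND NOT (T NAND (Q NOR P)) AND NOT (NOT S AND NOT Q)
De Morgan's: NOT(OR of terms) = AND of negations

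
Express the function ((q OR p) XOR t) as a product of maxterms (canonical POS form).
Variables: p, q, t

ΠM(0, 3, 5, 7) = (p OR q OR t) AND (p OR NOT q OR NOT t) AND (NOT p OR q OR NOT t) AND (NOT p OR NOT q OR NOT t)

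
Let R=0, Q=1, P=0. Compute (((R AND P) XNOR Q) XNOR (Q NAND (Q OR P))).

Substituting: (((0 AND 0) XNOR 1) XNOR (1 NAND (1 OR 0)))
= 1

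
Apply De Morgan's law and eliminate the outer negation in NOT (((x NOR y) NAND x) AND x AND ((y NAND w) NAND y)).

NOT ((x NOR y) NAND x) OR NOT x OR NOT ((y NAND w) NAND y)
De Morgan's: NOT(AND of terms) = OR of negations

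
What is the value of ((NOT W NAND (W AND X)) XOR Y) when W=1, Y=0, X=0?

Substituting: ((NOT 1 NAND (1 AND 0)) XOR 0)
= 1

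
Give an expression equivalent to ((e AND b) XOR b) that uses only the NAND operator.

((((e NAND b) NAND (e NAND b)) NAND (((e NAND b) NAND (e NAND b)) NAND b)) NAND (b NAND (((e NAND b) NAND (e NAND b)) NAND b)))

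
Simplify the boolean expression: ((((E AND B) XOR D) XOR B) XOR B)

By XOR self-cancellation ((E XOR v) XOR v = E):
= ((E AND B) XOR D)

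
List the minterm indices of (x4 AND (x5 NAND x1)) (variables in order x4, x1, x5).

Σm(4, 5, 6) = (x4 AND NOT x1 AND NOT x5) OR (x4 AND NOT x1 AND x5) OR (x4 AND x1 AND NOT x5)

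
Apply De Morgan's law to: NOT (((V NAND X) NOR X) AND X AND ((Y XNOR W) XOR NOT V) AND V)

NOT ((V NAND X) NOR X) OR NOT X OR NOT ((Y XNOR W) XOR NOT V) OR NOT V
De Morgan's: NOT(AND of terms) = OR of negations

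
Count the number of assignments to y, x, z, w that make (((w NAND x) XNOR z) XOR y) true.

Satisfying assignments: (0,0,1,0), (0,0,1,1), (0,1,0,1), (0,1,1,0), (1,0,0,0), (1,0,0,1), (1,1,0,0), (1,1,1,1)
Count: 8 out of 16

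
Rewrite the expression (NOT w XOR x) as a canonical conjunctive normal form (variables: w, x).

(w OR NOT x) AND (NOT w OR x)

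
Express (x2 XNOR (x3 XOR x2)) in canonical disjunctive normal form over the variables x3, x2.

(NOT x3 AND NOT x2) OR (NOT x3 AND x2)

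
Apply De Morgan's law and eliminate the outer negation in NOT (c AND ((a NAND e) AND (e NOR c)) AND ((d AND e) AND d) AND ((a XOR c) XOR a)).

NOT c OR NOT ((a NAND e) AND (e NOR c)) OR NOT ((d AND e) AND d) OR NOT ((a XOR c) XOR a)
De Morgan's: NOT(AND of terms) = OR of negations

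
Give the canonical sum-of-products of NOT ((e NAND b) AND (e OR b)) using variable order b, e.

Σm(0, 3) = (NOT b AND NOT e) OR (b AND e)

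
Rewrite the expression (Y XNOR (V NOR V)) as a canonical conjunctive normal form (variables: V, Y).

(V OR Y) AND (NOT V OR NOT Y)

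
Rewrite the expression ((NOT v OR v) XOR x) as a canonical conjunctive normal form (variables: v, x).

(v OR NOT x) AND (NOT v OR NOT x)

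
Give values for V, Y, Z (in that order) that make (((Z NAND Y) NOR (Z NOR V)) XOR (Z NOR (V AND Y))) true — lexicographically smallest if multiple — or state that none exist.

V=0, Y=0, Z=0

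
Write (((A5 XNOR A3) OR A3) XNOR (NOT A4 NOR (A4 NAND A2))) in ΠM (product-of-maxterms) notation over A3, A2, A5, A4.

ΠM(0, 1, 4, 7, 8, 9, 10, 11, 12, 14) = (A3 OR A2 OR A5 OR A4) AND (A3 OR A2 OR A5 OR NOT A4) AND (A3 OR NOT A2 OR A5 OR A4) AND (A3 OR NOT A2 OR NOT A5 OR NOT A4) AND (NOT A3 OR A2 OR A5 OR A4) AND (NOT A3 OR A2 OR A5 OR NOT A4) AND (NOT A3 OR A2 OR NOT A5 OR A4) AND (NOT A3 OR A2 OR NOT A5 OR NOT A4) AND (NOT A3 OR NOT A2 OR A5 OR A4) AND (NOT A3 OR NOT A2 OR NOT A5 OR A4)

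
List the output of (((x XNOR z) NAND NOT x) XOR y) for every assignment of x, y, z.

x | y | z | Output
------------------
0 | 0 | 0 | 0
0 | 0 | 1 | 1
0 | 1 | 0 | 1
0 | 1 | 1 | 0
1 | 0 | 0 | 1
1 | 0 | 1 | 1
1 | 1 | 0 | 0
1 | 1 | 1 | 0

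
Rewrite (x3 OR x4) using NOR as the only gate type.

((x3 NOR x4) NOR (x3 NOR x4))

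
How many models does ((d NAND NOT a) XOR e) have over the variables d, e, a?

Satisfying assignments: (0,0,0), (0,0,1), (1,0,1), (1,1,0)
Count: 4 out of 8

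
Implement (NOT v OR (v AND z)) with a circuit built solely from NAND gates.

(((v NAND v) NAND (v NAND v)) NAND (((v NAND z) NAND (v NAND z)) NAND ((v NAND z) NAND (v NAND z))))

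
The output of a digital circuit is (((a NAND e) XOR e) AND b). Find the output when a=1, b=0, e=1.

Substituting: (((1 NAND 1) XOR 1) AND 0)
= 0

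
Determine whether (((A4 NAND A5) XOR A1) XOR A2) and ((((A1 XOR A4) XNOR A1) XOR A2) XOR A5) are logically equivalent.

No. Counterexample: with A1=0, A2=0, A4=0, A5=1, Expression 1 = 1 but Expression 2 = 0.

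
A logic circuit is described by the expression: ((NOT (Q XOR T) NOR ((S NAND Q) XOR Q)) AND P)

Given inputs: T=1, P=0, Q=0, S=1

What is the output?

Substituting: ((NOT (0 XOR 1) NOR ((1 NAND 0) XOR 0)) AND 0)
= 0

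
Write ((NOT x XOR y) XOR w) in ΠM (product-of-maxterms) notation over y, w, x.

ΠM(1, 2, 4, 7) = (y OR w OR NOT x) AND (y OR NOT w OR x) AND (NOT y OR w OR x) AND (NOT y OR NOT w OR NOT x)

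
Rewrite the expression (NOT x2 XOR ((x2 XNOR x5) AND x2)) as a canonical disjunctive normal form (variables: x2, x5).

(NOT x2 AND NOT x5) OR (NOT x2 AND x5) OR (x2 AND x5)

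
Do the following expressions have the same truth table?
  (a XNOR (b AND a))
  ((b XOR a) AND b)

No. Counterexample: with a=0, b=0, Expression 1 = 1 but Expression 2 = 0.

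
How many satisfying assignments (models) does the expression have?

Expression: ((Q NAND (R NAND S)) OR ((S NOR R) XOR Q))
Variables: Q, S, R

Satisfying assignments: (0,0,0), (0,0,1), (0,1,0), (0,1,1), (1,0,1), (1,1,0), (1,1,1)
Count: 7 out of 8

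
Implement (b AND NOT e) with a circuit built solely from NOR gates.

((b NOR b) NOR ((e NOR e) NOR (e NOR e)))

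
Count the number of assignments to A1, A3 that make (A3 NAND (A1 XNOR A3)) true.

Satisfying assignments: (0,0), (0,1), (1,0)
Count: 3 out of 4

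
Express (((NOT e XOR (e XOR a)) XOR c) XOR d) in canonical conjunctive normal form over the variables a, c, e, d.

(a OR c OR e OR NOT d) AND (a OR c OR NOT e OR NOT d) AND (a OR NOT c OR e OR d) AND (a OR NOT c OR NOT e OR d) AND (NOT a OR c OR e OR d) AND (NOT a OR c OR NOT e OR d) AND (NOT a OR NOT c OR e OR NOT d) AND (NOT a OR NOT c OR NOT e OR NOT d)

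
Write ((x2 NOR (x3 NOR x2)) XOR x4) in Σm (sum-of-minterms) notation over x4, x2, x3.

Σm(1, 4, 6, 7) = (NOT x4 AND NOT x2 AND x3) OR (x4 AND NOT x2 AND NOT x3) OR (x4 AND x2 AND NOT x3) OR (x4 AND x2 AND x3)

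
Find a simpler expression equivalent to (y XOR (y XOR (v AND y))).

By XOR self-cancellation ((E XOR v) XOR v = E):
= (v AND y)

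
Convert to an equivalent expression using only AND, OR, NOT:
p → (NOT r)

NOT p OR (NOT r)
(Implication elimination: A → B = NOT A OR B)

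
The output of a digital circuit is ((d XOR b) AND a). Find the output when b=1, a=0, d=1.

Substituting: ((1 XOR 1) AND 0)
= 0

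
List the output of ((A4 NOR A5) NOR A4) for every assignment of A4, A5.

A4 | A5 | Output
----------------
0 | 0 | 0
0 | 1 | 1
1 | 0 | 0
1 | 1 | 0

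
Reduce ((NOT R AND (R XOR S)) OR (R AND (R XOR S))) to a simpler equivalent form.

By distribution ((E AND v) OR (E AND NOT v) = E):
= (R XOR S)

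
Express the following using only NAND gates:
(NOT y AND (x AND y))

(((y NAND y) NAND ((x NAND y) NAND (x NAND y))) NAND ((y NAND y) NAND ((x NAND y) NAND (x NAND y))))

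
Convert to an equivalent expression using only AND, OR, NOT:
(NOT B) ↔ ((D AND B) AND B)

((NOT B) AND ((D AND B) AND B)) OR (B AND NOT ((D AND B) AND B))
(Biconditional = both true or both false)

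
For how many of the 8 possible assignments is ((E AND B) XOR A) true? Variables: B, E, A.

Satisfying assignments: (0,0,1), (0,1,1), (1,0,1), (1,1,0)
Count: 4 out of 8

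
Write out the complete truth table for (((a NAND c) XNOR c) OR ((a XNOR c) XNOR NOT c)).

c | a | Output
--------------
0 | 0 | 1
0 | 1 | 0
1 | 0 | 1
1 | 1 | 0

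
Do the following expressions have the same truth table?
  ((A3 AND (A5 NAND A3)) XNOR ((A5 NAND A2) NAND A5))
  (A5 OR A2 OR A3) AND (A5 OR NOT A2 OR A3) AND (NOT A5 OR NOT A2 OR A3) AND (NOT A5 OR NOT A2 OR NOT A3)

Yes, they are equivalent — the two output columns agree on all 8 assignments:
A5 | A2 | A3 | Expression 1 | Expression 2
------------------------------------------
0 | 0 | 0 | 0 | 0
0 | 0 | 1 | 1 | 1
0 | 1 | 0 | 0 | 0
0 | 1 | 1 | 1 | 1
1 | 0 | 0 | 1 | 1
1 | 0 | 1 | 1 | 1
1 | 1 | 0 | 0 | 0
1 | 1 | 1 | 0 | 0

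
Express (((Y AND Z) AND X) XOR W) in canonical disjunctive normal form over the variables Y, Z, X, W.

(NOT Y AND NOT Z AND NOT X AND W) OR (NOT Y AND NOT Z AND X AND W) OR (NOT Y AND Z AND NOT X AND W) OR (NOT Y AND Z AND X AND W) OR (Y AND NOT Z AND NOT X AND W) OR (Y AND NOT Z AND X AND W) OR (Y AND Z AND NOT X AND W) OR (Y AND Z AND X AND NOT W)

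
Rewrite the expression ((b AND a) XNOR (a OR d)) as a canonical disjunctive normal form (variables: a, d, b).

(NOT a AND NOT d AND NOT b) OR (NOT a AND NOT d AND b) OR (a AND NOT d AND b) OR (a AND d AND b)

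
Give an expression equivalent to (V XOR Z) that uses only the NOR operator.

((((V NOR Z) NOR (V NOR Z)) NOR ((V NOR Z) NOR (V NOR Z))) NOR ((((V NOR V) NOR (Z NOR Z)) NOR ((V NOR V) NOR (Z NOR Z))) NOR (((V NOR V) NOR (Z NOR Z)) NOR ((V NOR V) NOR (Z NOR Z)))))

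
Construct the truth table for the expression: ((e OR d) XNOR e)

e | d | Output
--------------
0 | 0 | 1
0 | 1 | 0
1 | 0 | 1
1 | 1 | 1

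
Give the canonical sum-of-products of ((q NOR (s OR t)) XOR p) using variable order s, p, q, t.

Σm(0, 5, 6, 7, 12, 13, 14, 15) = (NOT s AND NOT p AND NOT q AND NOT t) OR (NOT s AND p AND NOT q AND t) OR (NOT s AND p AND q AND NOT t) OR (NOT s AND p AND q AND t) OR (s AND p AND NOT q AND NOT t) OR (s AND p AND NOT q AND t) OR (s AND p AND q AND NOT t) OR (s AND p AND q AND t)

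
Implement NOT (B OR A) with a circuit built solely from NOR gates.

(((B NOR A) NOR (B NOR A)) NOR ((B NOR A) NOR (B NOR A)))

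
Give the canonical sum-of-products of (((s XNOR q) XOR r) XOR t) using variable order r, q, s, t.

Σm(0, 3, 5, 6, 9, 10, 12, 15) = (NOT r AND NOT q AND NOT s AND NOT t) OR (NOT r AND NOT q AND s AND t) OR (NOT r AND q AND NOT s AND t) OR (NOT r AND q AND s AND NOT t) OR (r AND NOT q AND NOT s AND t) OR (r AND NOT q AND s AND NOT t) OR (r AND q AND NOT s AND NOT t) OR (r AND q AND s AND t)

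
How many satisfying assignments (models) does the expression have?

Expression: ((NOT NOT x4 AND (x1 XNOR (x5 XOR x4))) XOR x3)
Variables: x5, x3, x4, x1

Satisfying assignments: (0,0,1,1), (0,1,0,0), (0,1,0,1), (0,1,1,0), (1,0,1,0), (1,1,0,0), (1,1,0,1), (1,1,1,1)
Count: 8 out of 16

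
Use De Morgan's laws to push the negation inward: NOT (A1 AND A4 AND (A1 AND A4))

NOT A1 OR NOT A4 OR NOT (A1 AND A4)
De Morgan's: NOT(AND of terms) = OR of negations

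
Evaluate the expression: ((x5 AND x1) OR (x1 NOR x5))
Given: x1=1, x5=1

Substituting: ((1 AND 1) OR (1 NOR 1))
= 1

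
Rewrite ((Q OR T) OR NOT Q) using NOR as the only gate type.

((((Q NOR T) NOR (Q NOR T)) NOR (Q NOR Q)) NOR (((Q NOR T) NOR (Q NOR T)) NOR (Q NOR Q)))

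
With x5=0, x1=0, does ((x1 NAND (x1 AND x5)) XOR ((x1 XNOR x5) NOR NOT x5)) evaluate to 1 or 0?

Substituting: ((0 NAND (0 AND 0)) XOR ((0 XNOR 0) NOR NOT 0))
= 1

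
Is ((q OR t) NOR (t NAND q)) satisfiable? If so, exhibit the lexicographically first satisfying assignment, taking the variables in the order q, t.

UNSATISFIABLE - no assignment makes this expression true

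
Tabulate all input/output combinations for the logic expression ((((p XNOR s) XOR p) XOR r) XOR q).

r | q | p | s | Output
----------------------
0 | 0 | 0 | 0 | 1
0 | 0 | 0 | 1 | 0
0 | 0 | 1 | 0 | 1
0 | 0 | 1 | 1 | 0
0 | 1 | 0 | 0 | 0
0 | 1 | 0 | 1 | 1
0 | 1 | 1 | 0 | 0
0 | 1 | 1 | 1 | 1
1 | 0 | 0 | 0 | 0
1 | 0 | 0 | 1 | 1
1 | 0 | 1 | 0 | 0
1 | 0 | 1 | 1 | 1
1 | 1 | 0 | 0 | 1
1 | 1 | 0 | 1 | 0
1 | 1 | 1 | 0 | 1
1 | 1 | 1 | 1 | 0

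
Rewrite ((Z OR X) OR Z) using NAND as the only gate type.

((((Z NAND Z) NAND (X NAND X)) NAND ((Z NAND Z) NAND (X NAND X))) NAND (Z NAND Z))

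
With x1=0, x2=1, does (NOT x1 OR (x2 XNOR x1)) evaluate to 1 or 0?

Substituting: (NOT 0 OR (1 XNOR 0))
= 1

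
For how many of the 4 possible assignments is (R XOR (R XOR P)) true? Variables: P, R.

Satisfying assignments: (1,0), (1,1)
Count: 2 out of 4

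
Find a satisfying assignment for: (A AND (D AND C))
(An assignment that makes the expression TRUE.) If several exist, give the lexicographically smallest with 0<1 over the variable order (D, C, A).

D=1, C=1, A=1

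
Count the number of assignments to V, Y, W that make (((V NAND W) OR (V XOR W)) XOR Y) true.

Satisfying assignments: (0,0,0), (0,0,1), (1,0,0), (1,1,1)
Count: 4 out of 8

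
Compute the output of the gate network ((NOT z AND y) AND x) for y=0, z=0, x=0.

Substituting: ((NOT 0 AND 0) AND 0)
= 0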